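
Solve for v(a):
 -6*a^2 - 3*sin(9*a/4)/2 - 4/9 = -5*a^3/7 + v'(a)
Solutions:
 v(a) = C1 + 5*a^4/28 - 2*a^3 - 4*a/9 + 2*cos(9*a/4)/3


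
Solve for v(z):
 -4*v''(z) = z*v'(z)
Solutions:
 v(z) = C1 + C2*erf(sqrt(2)*z/4)


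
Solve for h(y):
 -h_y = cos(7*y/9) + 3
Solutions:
 h(y) = C1 - 3*y - 9*sin(7*y/9)/7


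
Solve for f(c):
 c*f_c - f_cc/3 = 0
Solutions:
 f(c) = C1 + C2*erfi(sqrt(6)*c/2)


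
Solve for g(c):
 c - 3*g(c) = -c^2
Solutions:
 g(c) = c*(c + 1)/3


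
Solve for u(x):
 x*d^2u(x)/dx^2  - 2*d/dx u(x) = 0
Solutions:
 u(x) = C1 + C2*x^3


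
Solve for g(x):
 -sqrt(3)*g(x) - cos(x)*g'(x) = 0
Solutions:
 g(x) = C1*(sin(x) - 1)^(sqrt(3)/2)/(sin(x) + 1)^(sqrt(3)/2)


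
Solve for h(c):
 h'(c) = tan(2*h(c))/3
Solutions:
 h(c) = -asin(C1*exp(2*c/3))/2 + pi/2
 h(c) = asin(C1*exp(2*c/3))/2


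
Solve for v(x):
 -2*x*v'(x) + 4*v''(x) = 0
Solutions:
 v(x) = C1 + C2*erfi(x/2)


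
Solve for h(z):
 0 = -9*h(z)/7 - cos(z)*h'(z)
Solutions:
 h(z) = C1*(sin(z) - 1)^(9/14)/(sin(z) + 1)^(9/14)


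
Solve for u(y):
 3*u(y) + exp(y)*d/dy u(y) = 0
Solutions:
 u(y) = C1*exp(3*exp(-y))


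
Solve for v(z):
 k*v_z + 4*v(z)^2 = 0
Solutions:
 v(z) = k/(C1*k + 4*z)


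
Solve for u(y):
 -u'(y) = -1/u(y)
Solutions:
 u(y) = -sqrt(C1 + 2*y)
 u(y) = sqrt(C1 + 2*y)


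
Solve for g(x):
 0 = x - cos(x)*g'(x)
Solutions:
 g(x) = C1 + Integral(x/cos(x), x)


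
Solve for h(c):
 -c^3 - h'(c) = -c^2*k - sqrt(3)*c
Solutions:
 h(c) = C1 - c^4/4 + c^3*k/3 + sqrt(3)*c^2/2


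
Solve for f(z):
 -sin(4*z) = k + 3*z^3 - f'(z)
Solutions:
 f(z) = C1 + k*z + 3*z^4/4 - cos(4*z)/4


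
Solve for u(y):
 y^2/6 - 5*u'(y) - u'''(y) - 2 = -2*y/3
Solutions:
 u(y) = C1 + C2*sin(sqrt(5)*y) + C3*cos(sqrt(5)*y) + y^3/90 + y^2/15 - 31*y/75


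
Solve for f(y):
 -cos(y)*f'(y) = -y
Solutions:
 f(y) = C1 + Integral(y/cos(y), y)


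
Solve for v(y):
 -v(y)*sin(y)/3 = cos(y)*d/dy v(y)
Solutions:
 v(y) = C1*cos(y)^(1/3)


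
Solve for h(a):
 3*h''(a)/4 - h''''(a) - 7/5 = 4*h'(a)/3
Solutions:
 h(a) = C1 + C2*exp(3^(1/3)*a*(3/(sqrt(247)/8 + 2)^(1/3) + 4*3^(1/3)*(sqrt(247)/8 + 2)^(1/3))/24)*sin(sqrt(3)*a*(-4*(9*sqrt(247)/8 + 18)^(1/3) + 9/(9*sqrt(247)/8 + 18)^(1/3))/24) + C3*exp(3^(1/3)*a*(3/(sqrt(247)/8 + 2)^(1/3) + 4*3^(1/3)*(sqrt(247)/8 + 2)^(1/3))/24)*cos(sqrt(3)*a*(-4*(9*sqrt(247)/8 + 18)^(1/3) + 9/(9*sqrt(247)/8 + 18)^(1/3))/24) + C4*exp(-3^(1/3)*a*(3/(sqrt(247)/8 + 2)^(1/3) + 4*3^(1/3)*(sqrt(247)/8 + 2)^(1/3))/12) - 21*a/20


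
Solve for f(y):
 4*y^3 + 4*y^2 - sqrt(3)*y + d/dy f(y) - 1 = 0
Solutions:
 f(y) = C1 - y^4 - 4*y^3/3 + sqrt(3)*y^2/2 + y


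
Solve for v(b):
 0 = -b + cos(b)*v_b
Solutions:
 v(b) = C1 + Integral(b/cos(b), b)


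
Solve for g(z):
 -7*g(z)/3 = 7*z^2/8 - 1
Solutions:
 g(z) = 3/7 - 3*z^2/8


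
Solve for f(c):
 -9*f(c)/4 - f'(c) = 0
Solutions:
 f(c) = C1*exp(-9*c/4)


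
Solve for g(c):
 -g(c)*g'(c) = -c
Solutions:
 g(c) = -sqrt(C1 + c^2)
 g(c) = sqrt(C1 + c^2)


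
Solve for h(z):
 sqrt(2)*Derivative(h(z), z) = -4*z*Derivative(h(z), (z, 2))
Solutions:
 h(z) = C1 + C2*z^(1 - sqrt(2)/4)


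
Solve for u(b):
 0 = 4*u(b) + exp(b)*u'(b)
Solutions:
 u(b) = C1*exp(4*exp(-b))


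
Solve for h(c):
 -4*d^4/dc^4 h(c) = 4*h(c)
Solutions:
 h(c) = (C1*sin(sqrt(2)*c/2) + C2*cos(sqrt(2)*c/2))*exp(-sqrt(2)*c/2) + (C3*sin(sqrt(2)*c/2) + C4*cos(sqrt(2)*c/2))*exp(sqrt(2)*c/2)


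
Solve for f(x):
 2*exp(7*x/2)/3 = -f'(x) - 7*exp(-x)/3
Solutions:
 f(x) = C1 - 4*exp(7*x/2)/21 + 7*exp(-x)/3


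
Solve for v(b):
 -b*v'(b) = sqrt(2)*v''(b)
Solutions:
 v(b) = C1 + C2*erf(2^(1/4)*b/2)


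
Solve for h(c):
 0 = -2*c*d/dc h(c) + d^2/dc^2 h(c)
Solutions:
 h(c) = C1 + C2*erfi(c)


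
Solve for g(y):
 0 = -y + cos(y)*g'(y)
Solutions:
 g(y) = C1 + Integral(y/cos(y), y)


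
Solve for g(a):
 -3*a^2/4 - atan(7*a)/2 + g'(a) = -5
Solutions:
 g(a) = C1 + a^3/4 + a*atan(7*a)/2 - 5*a - log(49*a^2 + 1)/28


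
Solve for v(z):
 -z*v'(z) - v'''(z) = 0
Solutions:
 v(z) = C1 + Integral(C2*airyai(-z) + C3*airybi(-z), z)


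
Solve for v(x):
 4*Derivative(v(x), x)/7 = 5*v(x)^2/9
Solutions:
 v(x) = -36/(C1 + 35*x)


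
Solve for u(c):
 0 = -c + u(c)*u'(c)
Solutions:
 u(c) = -sqrt(C1 + c^2)
 u(c) = sqrt(C1 + c^2)


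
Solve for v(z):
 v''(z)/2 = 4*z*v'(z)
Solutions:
 v(z) = C1 + C2*erfi(2*z)


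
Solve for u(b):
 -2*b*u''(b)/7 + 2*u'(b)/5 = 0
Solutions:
 u(b) = C1 + C2*b^(12/5)


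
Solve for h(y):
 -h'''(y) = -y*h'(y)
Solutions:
 h(y) = C1 + Integral(C2*airyai(y) + C3*airybi(y), y)


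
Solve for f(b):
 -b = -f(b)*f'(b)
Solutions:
 f(b) = -sqrt(C1 + b^2)
 f(b) = sqrt(C1 + b^2)


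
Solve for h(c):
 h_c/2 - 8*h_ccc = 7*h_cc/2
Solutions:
 h(c) = C1 + C2*exp(c*(-7 + sqrt(113))/32) + C3*exp(-c*(7 + sqrt(113))/32)


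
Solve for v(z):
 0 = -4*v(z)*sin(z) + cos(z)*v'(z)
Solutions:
 v(z) = C1/cos(z)^4


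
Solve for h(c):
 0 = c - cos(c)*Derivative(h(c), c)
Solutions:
 h(c) = C1 + Integral(c/cos(c), c)


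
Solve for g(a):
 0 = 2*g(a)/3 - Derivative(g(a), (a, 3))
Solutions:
 g(a) = C3*exp(2^(1/3)*3^(2/3)*a/3) + (C1*sin(2^(1/3)*3^(1/6)*a/2) + C2*cos(2^(1/3)*3^(1/6)*a/2))*exp(-2^(1/3)*3^(2/3)*a/6)


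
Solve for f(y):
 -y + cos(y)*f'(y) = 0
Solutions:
 f(y) = C1 + Integral(y/cos(y), y)


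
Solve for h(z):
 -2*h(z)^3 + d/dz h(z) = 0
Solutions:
 h(z) = -sqrt(2)*sqrt(-1/(C1 + 2*z))/2
 h(z) = sqrt(2)*sqrt(-1/(C1 + 2*z))/2


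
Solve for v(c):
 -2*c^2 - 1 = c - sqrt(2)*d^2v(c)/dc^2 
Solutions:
 v(c) = C1 + C2*c + sqrt(2)*c^4/12 + sqrt(2)*c^3/12 + sqrt(2)*c^2/4


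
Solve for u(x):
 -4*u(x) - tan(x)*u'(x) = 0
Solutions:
 u(x) = C1/sin(x)^4


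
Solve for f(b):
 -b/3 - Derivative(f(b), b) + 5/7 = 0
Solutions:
 f(b) = C1 - b^2/6 + 5*b/7


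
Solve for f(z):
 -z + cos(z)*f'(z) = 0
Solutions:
 f(z) = C1 + Integral(z/cos(z), z)


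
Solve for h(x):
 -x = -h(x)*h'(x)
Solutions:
 h(x) = -sqrt(C1 + x^2)
 h(x) = sqrt(C1 + x^2)


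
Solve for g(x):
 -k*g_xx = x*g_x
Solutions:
 g(x) = C1 + C2*sqrt(k)*erf(sqrt(2)*x*sqrt(1/k)/2)


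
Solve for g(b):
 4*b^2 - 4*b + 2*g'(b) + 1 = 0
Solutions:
 g(b) = C1 - 2*b^3/3 + b^2 - b/2


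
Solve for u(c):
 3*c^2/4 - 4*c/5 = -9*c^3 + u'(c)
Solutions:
 u(c) = C1 + 9*c^4/4 + c^3/4 - 2*c^2/5


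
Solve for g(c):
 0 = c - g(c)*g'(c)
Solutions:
 g(c) = -sqrt(C1 + c^2)
 g(c) = sqrt(C1 + c^2)


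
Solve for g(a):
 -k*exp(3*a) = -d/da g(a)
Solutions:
 g(a) = C1 + k*exp(3*a)/3


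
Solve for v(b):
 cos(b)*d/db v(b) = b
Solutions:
 v(b) = C1 + Integral(b/cos(b), b)


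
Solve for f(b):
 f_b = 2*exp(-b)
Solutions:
 f(b) = C1 - 2*exp(-b)


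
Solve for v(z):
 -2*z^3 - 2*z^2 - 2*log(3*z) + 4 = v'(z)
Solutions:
 v(z) = C1 - z^4/2 - 2*z^3/3 - 2*z*log(z) - z*log(9) + 6*z


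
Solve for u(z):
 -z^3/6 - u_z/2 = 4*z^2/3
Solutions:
 u(z) = C1 - z^4/12 - 8*z^3/9


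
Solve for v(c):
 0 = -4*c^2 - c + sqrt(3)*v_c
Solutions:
 v(c) = C1 + 4*sqrt(3)*c^3/9 + sqrt(3)*c^2/6


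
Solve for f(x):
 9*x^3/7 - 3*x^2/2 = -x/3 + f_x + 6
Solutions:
 f(x) = C1 + 9*x^4/28 - x^3/2 + x^2/6 - 6*x


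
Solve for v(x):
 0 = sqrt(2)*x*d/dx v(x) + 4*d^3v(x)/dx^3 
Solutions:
 v(x) = C1 + Integral(C2*airyai(-sqrt(2)*x/2) + C3*airybi(-sqrt(2)*x/2), x)


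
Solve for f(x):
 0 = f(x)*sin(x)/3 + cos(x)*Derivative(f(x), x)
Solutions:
 f(x) = C1*cos(x)^(1/3)


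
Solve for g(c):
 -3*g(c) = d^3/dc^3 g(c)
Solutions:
 g(c) = C3*exp(-3^(1/3)*c) + (C1*sin(3^(5/6)*c/2) + C2*cos(3^(5/6)*c/2))*exp(3^(1/3)*c/2)


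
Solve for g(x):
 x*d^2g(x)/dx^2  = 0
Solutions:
 g(x) = C1 + C2*x


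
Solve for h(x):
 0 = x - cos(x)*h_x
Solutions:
 h(x) = C1 + Integral(x/cos(x), x)


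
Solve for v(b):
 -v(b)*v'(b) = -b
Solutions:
 v(b) = -sqrt(C1 + b^2)
 v(b) = sqrt(C1 + b^2)


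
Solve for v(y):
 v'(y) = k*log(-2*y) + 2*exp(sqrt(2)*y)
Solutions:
 v(y) = C1 + k*y*log(-y) + k*y*(-1 + log(2)) + sqrt(2)*exp(sqrt(2)*y)


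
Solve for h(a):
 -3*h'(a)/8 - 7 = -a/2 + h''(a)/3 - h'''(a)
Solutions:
 h(a) = C1 + C2*exp(a*(2 - sqrt(58))/12) + C3*exp(a*(2 + sqrt(58))/12) + 2*a^2/3 - 536*a/27


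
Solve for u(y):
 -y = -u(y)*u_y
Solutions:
 u(y) = -sqrt(C1 + y^2)
 u(y) = sqrt(C1 + y^2)


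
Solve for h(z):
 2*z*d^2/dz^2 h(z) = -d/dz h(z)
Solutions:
 h(z) = C1 + C2*sqrt(z)


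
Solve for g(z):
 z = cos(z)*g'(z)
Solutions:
 g(z) = C1 + Integral(z/cos(z), z)


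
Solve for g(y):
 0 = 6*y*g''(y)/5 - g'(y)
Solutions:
 g(y) = C1 + C2*y^(11/6)


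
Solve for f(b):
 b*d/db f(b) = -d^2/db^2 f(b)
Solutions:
 f(b) = C1 + C2*erf(sqrt(2)*b/2)


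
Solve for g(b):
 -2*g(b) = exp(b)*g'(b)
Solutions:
 g(b) = C1*exp(2*exp(-b))


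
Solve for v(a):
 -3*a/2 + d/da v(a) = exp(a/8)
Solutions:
 v(a) = C1 + 3*a^2/4 + 8*exp(a/8)


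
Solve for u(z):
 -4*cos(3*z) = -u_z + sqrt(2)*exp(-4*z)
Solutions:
 u(z) = C1 + 4*sin(3*z)/3 - sqrt(2)*exp(-4*z)/4


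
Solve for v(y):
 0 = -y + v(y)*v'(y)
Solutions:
 v(y) = -sqrt(C1 + y^2)
 v(y) = sqrt(C1 + y^2)


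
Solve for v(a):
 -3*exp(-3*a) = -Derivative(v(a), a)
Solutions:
 v(a) = C1 - exp(-3*a)


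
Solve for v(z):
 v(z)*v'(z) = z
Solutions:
 v(z) = -sqrt(C1 + z^2)
 v(z) = sqrt(C1 + z^2)


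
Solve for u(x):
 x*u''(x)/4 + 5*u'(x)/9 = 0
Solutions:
 u(x) = C1 + C2/x^(11/9)


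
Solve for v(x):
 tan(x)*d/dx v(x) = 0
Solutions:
 v(x) = C1


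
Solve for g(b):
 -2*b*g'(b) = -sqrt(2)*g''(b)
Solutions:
 g(b) = C1 + C2*erfi(2^(3/4)*b/2)


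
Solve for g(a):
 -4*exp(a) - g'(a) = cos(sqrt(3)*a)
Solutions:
 g(a) = C1 - 4*exp(a) - sqrt(3)*sin(sqrt(3)*a)/3


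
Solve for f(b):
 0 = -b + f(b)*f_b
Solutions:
 f(b) = -sqrt(C1 + b^2)
 f(b) = sqrt(C1 + b^2)


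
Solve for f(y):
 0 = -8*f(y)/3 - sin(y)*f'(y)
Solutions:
 f(y) = C1*(cos(y) + 1)^(4/3)/(cos(y) - 1)^(4/3)


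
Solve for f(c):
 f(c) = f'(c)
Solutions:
 f(c) = C1*exp(c)


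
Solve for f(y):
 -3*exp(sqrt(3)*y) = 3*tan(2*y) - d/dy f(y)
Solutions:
 f(y) = C1 + sqrt(3)*exp(sqrt(3)*y) - 3*log(cos(2*y))/2


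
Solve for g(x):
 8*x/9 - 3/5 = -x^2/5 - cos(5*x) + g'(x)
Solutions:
 g(x) = C1 + x^3/15 + 4*x^2/9 - 3*x/5 + sin(5*x)/5


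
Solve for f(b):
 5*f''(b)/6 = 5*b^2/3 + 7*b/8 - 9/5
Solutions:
 f(b) = C1 + C2*b + b^4/6 + 7*b^3/40 - 27*b^2/25


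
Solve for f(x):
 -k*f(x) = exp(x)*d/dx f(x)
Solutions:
 f(x) = C1*exp(k*exp(-x))


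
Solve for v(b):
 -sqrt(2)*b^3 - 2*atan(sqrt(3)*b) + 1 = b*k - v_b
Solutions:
 v(b) = C1 + sqrt(2)*b^4/4 + b^2*k/2 + 2*b*atan(sqrt(3)*b) - b - sqrt(3)*log(3*b^2 + 1)/3


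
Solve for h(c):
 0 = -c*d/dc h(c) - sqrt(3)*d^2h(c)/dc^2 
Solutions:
 h(c) = C1 + C2*erf(sqrt(2)*3^(3/4)*c/6)


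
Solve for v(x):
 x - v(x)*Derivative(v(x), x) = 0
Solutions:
 v(x) = -sqrt(C1 + x^2)
 v(x) = sqrt(C1 + x^2)


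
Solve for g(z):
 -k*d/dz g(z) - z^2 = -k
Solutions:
 g(z) = C1 + z - z^3/(3*k)


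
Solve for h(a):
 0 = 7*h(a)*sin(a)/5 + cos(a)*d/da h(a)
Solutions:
 h(a) = C1*cos(a)^(7/5)


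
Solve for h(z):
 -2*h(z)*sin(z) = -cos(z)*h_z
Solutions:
 h(z) = C1/cos(z)^2


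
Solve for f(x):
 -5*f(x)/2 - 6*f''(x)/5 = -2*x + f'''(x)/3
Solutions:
 f(x) = C1*exp(x*(-24 + 24*6^(2/3)/(25*sqrt(1201) + 913)^(1/3) + 6^(1/3)*(25*sqrt(1201) + 913)^(1/3))/20)*sin(2^(1/3)*3^(1/6)*x*(-3^(2/3)*(25*sqrt(1201) + 913)^(1/3) + 72*2^(1/3)/(25*sqrt(1201) + 913)^(1/3))/20) + C2*exp(x*(-24 + 24*6^(2/3)/(25*sqrt(1201) + 913)^(1/3) + 6^(1/3)*(25*sqrt(1201) + 913)^(1/3))/20)*cos(2^(1/3)*3^(1/6)*x*(-3^(2/3)*(25*sqrt(1201) + 913)^(1/3) + 72*2^(1/3)/(25*sqrt(1201) + 913)^(1/3))/20) + C3*exp(-x*(24*6^(2/3)/(25*sqrt(1201) + 913)^(1/3) + 12 + 6^(1/3)*(25*sqrt(1201) + 913)^(1/3))/10) + 4*x/5


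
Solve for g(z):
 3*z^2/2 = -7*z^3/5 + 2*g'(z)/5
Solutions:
 g(z) = C1 + 7*z^4/8 + 5*z^3/4


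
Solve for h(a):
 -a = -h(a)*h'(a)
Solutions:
 h(a) = -sqrt(C1 + a^2)
 h(a) = sqrt(C1 + a^2)


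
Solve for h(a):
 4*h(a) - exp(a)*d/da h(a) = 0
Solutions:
 h(a) = C1*exp(-4*exp(-a))


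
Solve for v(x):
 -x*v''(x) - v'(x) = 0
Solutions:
 v(x) = C1 + C2*log(x)


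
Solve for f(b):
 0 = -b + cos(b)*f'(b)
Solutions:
 f(b) = C1 + Integral(b/cos(b), b)


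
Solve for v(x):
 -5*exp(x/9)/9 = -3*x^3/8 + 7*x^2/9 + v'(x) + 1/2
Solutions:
 v(x) = C1 + 3*x^4/32 - 7*x^3/27 - x/2 - 5*exp(x/9)


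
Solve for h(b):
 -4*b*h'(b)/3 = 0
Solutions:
 h(b) = C1


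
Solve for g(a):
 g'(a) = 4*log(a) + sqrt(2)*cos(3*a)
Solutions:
 g(a) = C1 + 4*a*log(a) - 4*a + sqrt(2)*sin(3*a)/3


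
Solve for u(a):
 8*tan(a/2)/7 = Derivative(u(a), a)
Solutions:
 u(a) = C1 - 16*log(cos(a/2))/7


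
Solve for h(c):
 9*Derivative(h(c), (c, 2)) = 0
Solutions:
 h(c) = C1 + C2*c


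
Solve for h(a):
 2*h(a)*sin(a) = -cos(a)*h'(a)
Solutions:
 h(a) = C1*cos(a)^2


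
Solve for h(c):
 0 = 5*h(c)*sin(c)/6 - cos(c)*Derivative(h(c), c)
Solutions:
 h(c) = C1/cos(c)^(5/6)


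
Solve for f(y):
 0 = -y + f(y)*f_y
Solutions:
 f(y) = -sqrt(C1 + y^2)
 f(y) = sqrt(C1 + y^2)


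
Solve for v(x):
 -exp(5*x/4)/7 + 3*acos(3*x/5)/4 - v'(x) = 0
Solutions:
 v(x) = C1 + 3*x*acos(3*x/5)/4 - sqrt(25 - 9*x^2)/4 - 4*exp(5*x/4)/35


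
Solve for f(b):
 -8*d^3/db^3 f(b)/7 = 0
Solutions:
 f(b) = C1 + C2*b + C3*b^2


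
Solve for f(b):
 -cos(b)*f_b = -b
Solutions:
 f(b) = C1 + Integral(b/cos(b), b)


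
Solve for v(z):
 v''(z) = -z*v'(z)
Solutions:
 v(z) = C1 + C2*erf(sqrt(2)*z/2)


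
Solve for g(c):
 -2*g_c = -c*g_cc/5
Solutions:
 g(c) = C1 + C2*c^11


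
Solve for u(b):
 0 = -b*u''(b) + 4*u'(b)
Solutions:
 u(b) = C1 + C2*b^5


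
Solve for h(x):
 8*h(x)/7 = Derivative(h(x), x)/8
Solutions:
 h(x) = C1*exp(64*x/7)


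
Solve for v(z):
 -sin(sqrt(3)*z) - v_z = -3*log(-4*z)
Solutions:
 v(z) = C1 + 3*z*log(-z) - 3*z + 6*z*log(2) + sqrt(3)*cos(sqrt(3)*z)/3


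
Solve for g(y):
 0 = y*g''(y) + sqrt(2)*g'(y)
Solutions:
 g(y) = C1 + C2*y^(1 - sqrt(2))


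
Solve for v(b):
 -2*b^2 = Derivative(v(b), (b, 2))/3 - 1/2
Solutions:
 v(b) = C1 + C2*b - b^4/2 + 3*b^2/4


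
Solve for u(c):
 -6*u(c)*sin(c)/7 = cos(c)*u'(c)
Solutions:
 u(c) = C1*cos(c)^(6/7)


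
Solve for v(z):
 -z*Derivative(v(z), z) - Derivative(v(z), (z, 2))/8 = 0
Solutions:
 v(z) = C1 + C2*erf(2*z)


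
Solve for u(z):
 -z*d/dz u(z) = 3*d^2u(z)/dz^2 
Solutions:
 u(z) = C1 + C2*erf(sqrt(6)*z/6)


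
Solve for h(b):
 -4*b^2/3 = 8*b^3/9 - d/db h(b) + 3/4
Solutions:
 h(b) = C1 + 2*b^4/9 + 4*b^3/9 + 3*b/4


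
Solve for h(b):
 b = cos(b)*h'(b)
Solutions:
 h(b) = C1 + Integral(b/cos(b), b)


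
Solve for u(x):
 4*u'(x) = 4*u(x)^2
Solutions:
 u(x) = -1/(C1 + x)


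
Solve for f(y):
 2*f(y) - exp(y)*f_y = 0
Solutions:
 f(y) = C1*exp(-2*exp(-y))


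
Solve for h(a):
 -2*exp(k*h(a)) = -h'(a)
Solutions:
 h(a) = Piecewise((log(-1/(C1*k + 2*a*k))/k, Ne(k, 0)), (nan, True))
 h(a) = Piecewise((C1 + 2*a, Eq(k, 0)), (nan, True))


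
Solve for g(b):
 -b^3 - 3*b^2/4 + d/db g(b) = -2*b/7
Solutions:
 g(b) = C1 + b^4/4 + b^3/4 - b^2/7


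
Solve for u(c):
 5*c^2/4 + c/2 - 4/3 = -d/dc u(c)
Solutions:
 u(c) = C1 - 5*c^3/12 - c^2/4 + 4*c/3


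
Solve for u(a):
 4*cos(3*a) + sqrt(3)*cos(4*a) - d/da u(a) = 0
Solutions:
 u(a) = C1 + 4*sin(3*a)/3 + sqrt(3)*sin(4*a)/4


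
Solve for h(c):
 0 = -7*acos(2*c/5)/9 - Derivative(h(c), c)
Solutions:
 h(c) = C1 - 7*c*acos(2*c/5)/9 + 7*sqrt(25 - 4*c^2)/18


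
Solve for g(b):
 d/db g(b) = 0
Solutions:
 g(b) = C1


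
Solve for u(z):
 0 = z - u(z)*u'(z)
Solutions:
 u(z) = -sqrt(C1 + z^2)
 u(z) = sqrt(C1 + z^2)


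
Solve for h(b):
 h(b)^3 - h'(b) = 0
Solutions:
 h(b) = -sqrt(2)*sqrt(-1/(C1 + b))/2
 h(b) = sqrt(2)*sqrt(-1/(C1 + b))/2


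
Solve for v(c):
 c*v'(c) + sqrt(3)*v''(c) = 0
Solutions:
 v(c) = C1 + C2*erf(sqrt(2)*3^(3/4)*c/6)


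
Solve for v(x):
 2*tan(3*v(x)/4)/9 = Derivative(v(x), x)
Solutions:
 v(x) = -4*asin(C1*exp(x/6))/3 + 4*pi/3
 v(x) = 4*asin(C1*exp(x/6))/3


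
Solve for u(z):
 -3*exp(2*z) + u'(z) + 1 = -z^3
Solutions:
 u(z) = C1 - z^4/4 - z + 3*exp(2*z)/2


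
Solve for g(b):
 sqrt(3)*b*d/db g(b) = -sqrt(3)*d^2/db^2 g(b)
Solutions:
 g(b) = C1 + C2*erf(sqrt(2)*b/2)


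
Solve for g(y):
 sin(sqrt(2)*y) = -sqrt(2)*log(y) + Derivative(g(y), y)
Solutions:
 g(y) = C1 + sqrt(2)*y*(log(y) - 1) - sqrt(2)*cos(sqrt(2)*y)/2


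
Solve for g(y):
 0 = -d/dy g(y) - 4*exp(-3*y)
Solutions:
 g(y) = C1 + 4*exp(-3*y)/3


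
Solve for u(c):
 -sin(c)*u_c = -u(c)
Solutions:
 u(c) = C1*sqrt(cos(c) - 1)/sqrt(cos(c) + 1)


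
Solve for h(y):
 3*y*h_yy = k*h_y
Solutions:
 h(y) = C1 + y^(re(k)/3 + 1)*(C2*sin(log(y)*Abs(im(k))/3) + C3*cos(log(y)*im(k)/3))


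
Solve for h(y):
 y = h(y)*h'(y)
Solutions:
 h(y) = -sqrt(C1 + y^2)
 h(y) = sqrt(C1 + y^2)


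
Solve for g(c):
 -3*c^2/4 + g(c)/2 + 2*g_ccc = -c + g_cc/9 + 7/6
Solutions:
 g(c) = C1*exp(c*((81*sqrt(59043) + 19682)^(-1/3) + 2 + (81*sqrt(59043) + 19682)^(1/3))/108)*sin(sqrt(3)*c*(-(81*sqrt(59043) + 19682)^(1/3) + (81*sqrt(59043) + 19682)^(-1/3))/108) + C2*exp(c*((81*sqrt(59043) + 19682)^(-1/3) + 2 + (81*sqrt(59043) + 19682)^(1/3))/108)*cos(sqrt(3)*c*(-(81*sqrt(59043) + 19682)^(1/3) + (81*sqrt(59043) + 19682)^(-1/3))/108) + C3*exp(c*(-(81*sqrt(59043) + 19682)^(1/3) - 1/(81*sqrt(59043) + 19682)^(1/3) + 1)/54) + 3*c^2/2 - 2*c + 3


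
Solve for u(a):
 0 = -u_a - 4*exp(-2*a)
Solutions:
 u(a) = C1 + 2*exp(-2*a)


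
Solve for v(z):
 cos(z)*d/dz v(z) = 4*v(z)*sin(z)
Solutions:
 v(z) = C1/cos(z)^4


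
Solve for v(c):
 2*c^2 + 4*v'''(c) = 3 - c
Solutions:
 v(c) = C1 + C2*c + C3*c^2 - c^5/120 - c^4/96 + c^3/8


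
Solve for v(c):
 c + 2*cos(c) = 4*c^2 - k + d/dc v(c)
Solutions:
 v(c) = C1 - 4*c^3/3 + c^2/2 + c*k + 2*sin(c)


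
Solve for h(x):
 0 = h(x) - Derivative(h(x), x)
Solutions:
 h(x) = C1*exp(x)


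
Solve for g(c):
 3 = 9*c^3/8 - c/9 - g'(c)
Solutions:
 g(c) = C1 + 9*c^4/32 - c^2/18 - 3*c


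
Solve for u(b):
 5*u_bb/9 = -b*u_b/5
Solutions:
 u(b) = C1 + C2*erf(3*sqrt(2)*b/10)


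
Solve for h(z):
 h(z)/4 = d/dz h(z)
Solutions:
 h(z) = C1*exp(z/4)


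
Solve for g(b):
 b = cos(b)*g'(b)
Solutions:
 g(b) = C1 + Integral(b/cos(b), b)


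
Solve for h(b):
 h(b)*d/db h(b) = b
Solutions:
 h(b) = -sqrt(C1 + b^2)
 h(b) = sqrt(C1 + b^2)


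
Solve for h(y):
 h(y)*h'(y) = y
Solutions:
 h(y) = -sqrt(C1 + y^2)
 h(y) = sqrt(C1 + y^2)


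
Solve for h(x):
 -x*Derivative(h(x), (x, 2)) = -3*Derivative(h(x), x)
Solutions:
 h(x) = C1 + C2*x^4


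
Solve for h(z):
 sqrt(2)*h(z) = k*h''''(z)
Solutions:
 h(z) = C1*exp(-2^(1/8)*z*(1/k)^(1/4)) + C2*exp(2^(1/8)*z*(1/k)^(1/4)) + C3*exp(-2^(1/8)*I*z*(1/k)^(1/4)) + C4*exp(2^(1/8)*I*z*(1/k)^(1/4))


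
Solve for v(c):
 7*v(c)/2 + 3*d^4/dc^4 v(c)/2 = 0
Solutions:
 v(c) = (C1*sin(sqrt(2)*3^(3/4)*7^(1/4)*c/6) + C2*cos(sqrt(2)*3^(3/4)*7^(1/4)*c/6))*exp(-sqrt(2)*3^(3/4)*7^(1/4)*c/6) + (C3*sin(sqrt(2)*3^(3/4)*7^(1/4)*c/6) + C4*cos(sqrt(2)*3^(3/4)*7^(1/4)*c/6))*exp(sqrt(2)*3^(3/4)*7^(1/4)*c/6)


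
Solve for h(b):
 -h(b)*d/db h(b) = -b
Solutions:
 h(b) = -sqrt(C1 + b^2)
 h(b) = sqrt(C1 + b^2)


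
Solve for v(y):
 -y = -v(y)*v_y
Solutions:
 v(y) = -sqrt(C1 + y^2)
 v(y) = sqrt(C1 + y^2)


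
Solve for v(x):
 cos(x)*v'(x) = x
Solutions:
 v(x) = C1 + Integral(x/cos(x), x)


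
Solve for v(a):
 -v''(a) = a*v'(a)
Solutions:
 v(a) = C1 + C2*erf(sqrt(2)*a/2)


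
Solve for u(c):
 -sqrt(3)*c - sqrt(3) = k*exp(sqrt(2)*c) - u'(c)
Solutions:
 u(c) = C1 + sqrt(3)*c^2/2 + sqrt(3)*c + sqrt(2)*k*exp(sqrt(2)*c)/2


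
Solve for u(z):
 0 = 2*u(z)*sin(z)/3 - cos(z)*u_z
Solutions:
 u(z) = C1/cos(z)^(2/3)


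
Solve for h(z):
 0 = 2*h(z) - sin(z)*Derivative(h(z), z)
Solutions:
 h(z) = C1*(cos(z) - 1)/(cos(z) + 1)


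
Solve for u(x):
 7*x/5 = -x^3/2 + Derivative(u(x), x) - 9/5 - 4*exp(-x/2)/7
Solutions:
 u(x) = C1 + x^4/8 + 7*x^2/10 + 9*x/5 - 8*exp(-x/2)/7


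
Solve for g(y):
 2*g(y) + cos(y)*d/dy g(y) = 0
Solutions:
 g(y) = C1*(sin(y) - 1)/(sin(y) + 1)


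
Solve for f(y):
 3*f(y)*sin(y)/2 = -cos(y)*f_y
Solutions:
 f(y) = C1*cos(y)^(3/2)


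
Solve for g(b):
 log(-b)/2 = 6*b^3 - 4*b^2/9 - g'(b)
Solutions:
 g(b) = C1 + 3*b^4/2 - 4*b^3/27 - b*log(-b)/2 + b/2


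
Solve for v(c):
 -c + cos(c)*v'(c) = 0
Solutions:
 v(c) = C1 + Integral(c/cos(c), c)


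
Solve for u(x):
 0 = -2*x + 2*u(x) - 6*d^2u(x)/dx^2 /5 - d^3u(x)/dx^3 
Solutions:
 u(x) = C1*exp(-x*(4/(5*sqrt(545) + 117)^(1/3) + 4 + (5*sqrt(545) + 117)^(1/3))/10)*sin(sqrt(3)*x*(-(5*sqrt(545) + 117)^(1/3) + 4/(5*sqrt(545) + 117)^(1/3))/10) + C2*exp(-x*(4/(5*sqrt(545) + 117)^(1/3) + 4 + (5*sqrt(545) + 117)^(1/3))/10)*cos(sqrt(3)*x*(-(5*sqrt(545) + 117)^(1/3) + 4/(5*sqrt(545) + 117)^(1/3))/10) + C3*exp(x*(-2 + 4/(5*sqrt(545) + 117)^(1/3) + (5*sqrt(545) + 117)^(1/3))/5) + x


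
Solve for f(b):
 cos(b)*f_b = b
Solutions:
 f(b) = C1 + Integral(b/cos(b), b)


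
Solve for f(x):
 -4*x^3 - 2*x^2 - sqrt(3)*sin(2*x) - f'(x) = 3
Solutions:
 f(x) = C1 - x^4 - 2*x^3/3 - 3*x + sqrt(3)*cos(2*x)/2


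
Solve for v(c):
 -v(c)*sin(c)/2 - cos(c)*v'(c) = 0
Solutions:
 v(c) = C1*sqrt(cos(c))


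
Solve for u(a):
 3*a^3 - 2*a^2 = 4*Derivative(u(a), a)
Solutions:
 u(a) = C1 + 3*a^4/16 - a^3/6


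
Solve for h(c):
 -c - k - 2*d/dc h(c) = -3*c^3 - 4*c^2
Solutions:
 h(c) = C1 + 3*c^4/8 + 2*c^3/3 - c^2/4 - c*k/2


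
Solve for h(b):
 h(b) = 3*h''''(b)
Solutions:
 h(b) = C1*exp(-3^(3/4)*b/3) + C2*exp(3^(3/4)*b/3) + C3*sin(3^(3/4)*b/3) + C4*cos(3^(3/4)*b/3)


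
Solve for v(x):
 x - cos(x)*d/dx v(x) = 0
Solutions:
 v(x) = C1 + Integral(x/cos(x), x)


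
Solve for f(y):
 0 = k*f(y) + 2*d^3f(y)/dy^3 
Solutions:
 f(y) = C1*exp(2^(2/3)*y*(-k)^(1/3)/2) + C2*exp(2^(2/3)*y*(-k)^(1/3)*(-1 + sqrt(3)*I)/4) + C3*exp(-2^(2/3)*y*(-k)^(1/3)*(1 + sqrt(3)*I)/4)


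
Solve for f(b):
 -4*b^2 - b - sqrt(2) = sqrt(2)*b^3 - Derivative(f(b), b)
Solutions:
 f(b) = C1 + sqrt(2)*b^4/4 + 4*b^3/3 + b^2/2 + sqrt(2)*b


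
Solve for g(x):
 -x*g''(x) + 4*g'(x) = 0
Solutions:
 g(x) = C1 + C2*x^5


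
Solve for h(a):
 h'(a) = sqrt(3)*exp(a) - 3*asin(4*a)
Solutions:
 h(a) = C1 - 3*a*asin(4*a) - 3*sqrt(1 - 16*a^2)/4 + sqrt(3)*exp(a)


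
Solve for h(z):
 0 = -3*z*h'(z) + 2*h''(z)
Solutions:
 h(z) = C1 + C2*erfi(sqrt(3)*z/2)


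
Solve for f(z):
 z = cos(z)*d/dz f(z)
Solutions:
 f(z) = C1 + Integral(z/cos(z), z)


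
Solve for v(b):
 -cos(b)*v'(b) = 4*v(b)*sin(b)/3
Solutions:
 v(b) = C1*cos(b)^(4/3)


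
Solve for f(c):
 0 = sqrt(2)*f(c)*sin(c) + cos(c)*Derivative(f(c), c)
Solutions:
 f(c) = C1*cos(c)^(sqrt(2))


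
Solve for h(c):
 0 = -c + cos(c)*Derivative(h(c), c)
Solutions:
 h(c) = C1 + Integral(c/cos(c), c)


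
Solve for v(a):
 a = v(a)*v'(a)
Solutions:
 v(a) = -sqrt(C1 + a^2)
 v(a) = sqrt(C1 + a^2)


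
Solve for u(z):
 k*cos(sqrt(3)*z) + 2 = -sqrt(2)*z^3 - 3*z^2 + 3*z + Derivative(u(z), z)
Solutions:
 u(z) = C1 + sqrt(3)*k*sin(sqrt(3)*z)/3 + sqrt(2)*z^4/4 + z^3 - 3*z^2/2 + 2*z


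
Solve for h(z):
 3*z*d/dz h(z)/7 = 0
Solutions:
 h(z) = C1


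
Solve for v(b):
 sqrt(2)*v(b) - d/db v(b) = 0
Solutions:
 v(b) = C1*exp(sqrt(2)*b)


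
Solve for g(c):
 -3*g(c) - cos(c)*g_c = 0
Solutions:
 g(c) = C1*(sin(c) - 1)^(3/2)/(sin(c) + 1)^(3/2)


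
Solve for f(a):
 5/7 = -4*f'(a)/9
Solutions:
 f(a) = C1 - 45*a/28


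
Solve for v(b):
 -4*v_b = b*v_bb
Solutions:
 v(b) = C1 + C2/b^3


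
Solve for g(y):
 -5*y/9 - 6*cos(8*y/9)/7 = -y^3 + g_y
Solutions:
 g(y) = C1 + y^4/4 - 5*y^2/18 - 27*sin(8*y/9)/28


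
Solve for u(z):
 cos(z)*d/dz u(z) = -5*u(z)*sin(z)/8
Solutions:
 u(z) = C1*cos(z)^(5/8)


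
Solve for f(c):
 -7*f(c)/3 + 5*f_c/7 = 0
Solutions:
 f(c) = C1*exp(49*c/15)


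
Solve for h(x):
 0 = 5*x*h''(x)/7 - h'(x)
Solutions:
 h(x) = C1 + C2*x^(12/5)


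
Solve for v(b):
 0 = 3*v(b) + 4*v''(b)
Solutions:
 v(b) = C1*sin(sqrt(3)*b/2) + C2*cos(sqrt(3)*b/2)


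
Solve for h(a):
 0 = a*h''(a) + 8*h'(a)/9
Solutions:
 h(a) = C1 + C2*a^(1/9)


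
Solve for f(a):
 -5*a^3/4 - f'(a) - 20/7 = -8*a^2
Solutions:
 f(a) = C1 - 5*a^4/16 + 8*a^3/3 - 20*a/7


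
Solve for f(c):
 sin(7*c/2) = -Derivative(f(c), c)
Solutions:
 f(c) = C1 + 2*cos(7*c/2)/7


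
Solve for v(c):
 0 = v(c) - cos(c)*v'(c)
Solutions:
 v(c) = C1*sqrt(sin(c) + 1)/sqrt(sin(c) - 1)


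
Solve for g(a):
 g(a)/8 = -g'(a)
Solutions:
 g(a) = C1*exp(-a/8)


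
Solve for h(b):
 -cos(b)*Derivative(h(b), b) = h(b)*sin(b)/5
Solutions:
 h(b) = C1*cos(b)^(1/5)


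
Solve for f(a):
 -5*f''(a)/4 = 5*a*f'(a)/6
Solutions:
 f(a) = C1 + C2*erf(sqrt(3)*a/3)


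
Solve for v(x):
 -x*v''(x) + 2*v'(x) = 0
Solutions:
 v(x) = C1 + C2*x^3


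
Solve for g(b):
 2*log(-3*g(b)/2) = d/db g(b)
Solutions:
 -Integral(1/(log(-_y) - log(2) + log(3)), (_y, g(b)))/2 = C1 - b


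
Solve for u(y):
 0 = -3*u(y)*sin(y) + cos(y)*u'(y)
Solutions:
 u(y) = C1/cos(y)^3


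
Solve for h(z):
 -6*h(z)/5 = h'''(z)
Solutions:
 h(z) = C3*exp(-5^(2/3)*6^(1/3)*z/5) + (C1*sin(2^(1/3)*3^(5/6)*5^(2/3)*z/10) + C2*cos(2^(1/3)*3^(5/6)*5^(2/3)*z/10))*exp(5^(2/3)*6^(1/3)*z/10)


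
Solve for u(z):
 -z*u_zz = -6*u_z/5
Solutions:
 u(z) = C1 + C2*z^(11/5)


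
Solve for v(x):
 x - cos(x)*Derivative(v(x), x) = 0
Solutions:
 v(x) = C1 + Integral(x/cos(x), x)


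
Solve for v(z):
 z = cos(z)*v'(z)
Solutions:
 v(z) = C1 + Integral(z/cos(z), z)


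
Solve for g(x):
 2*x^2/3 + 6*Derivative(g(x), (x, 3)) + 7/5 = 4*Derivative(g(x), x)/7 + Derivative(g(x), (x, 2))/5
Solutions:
 g(x) = C1 + C2*exp(x*(7 - sqrt(16849))/420) + C3*exp(x*(7 + sqrt(16849))/420) + 7*x^3/18 - 49*x^2/120 + 32683*x/1200


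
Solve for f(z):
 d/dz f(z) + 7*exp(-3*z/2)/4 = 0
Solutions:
 f(z) = C1 + 7*exp(-3*z/2)/6


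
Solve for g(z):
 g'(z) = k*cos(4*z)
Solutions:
 g(z) = C1 + k*sin(4*z)/4


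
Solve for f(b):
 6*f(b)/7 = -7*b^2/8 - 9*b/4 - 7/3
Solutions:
 f(b) = -49*b^2/48 - 21*b/8 - 49/18


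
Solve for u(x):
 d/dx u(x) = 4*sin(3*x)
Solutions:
 u(x) = C1 - 4*cos(3*x)/3


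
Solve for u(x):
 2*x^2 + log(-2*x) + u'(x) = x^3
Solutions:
 u(x) = C1 + x^4/4 - 2*x^3/3 - x*log(-x) + x*(1 - log(2))


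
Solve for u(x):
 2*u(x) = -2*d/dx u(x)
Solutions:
 u(x) = C1*exp(-x)


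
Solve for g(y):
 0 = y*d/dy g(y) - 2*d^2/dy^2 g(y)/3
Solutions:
 g(y) = C1 + C2*erfi(sqrt(3)*y/2)


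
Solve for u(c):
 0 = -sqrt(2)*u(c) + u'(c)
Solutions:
 u(c) = C1*exp(sqrt(2)*c)


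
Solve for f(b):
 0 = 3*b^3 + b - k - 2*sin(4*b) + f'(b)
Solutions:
 f(b) = C1 - 3*b^4/4 - b^2/2 + b*k - cos(4*b)/2


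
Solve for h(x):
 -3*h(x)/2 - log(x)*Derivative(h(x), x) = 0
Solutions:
 h(x) = C1*exp(-3*li(x)/2)


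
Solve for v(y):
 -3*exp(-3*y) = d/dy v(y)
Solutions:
 v(y) = C1 + exp(-3*y)


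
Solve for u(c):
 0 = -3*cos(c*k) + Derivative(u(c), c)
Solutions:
 u(c) = C1 + 3*sin(c*k)/k


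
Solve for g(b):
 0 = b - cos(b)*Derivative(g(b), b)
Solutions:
 g(b) = C1 + Integral(b/cos(b), b)


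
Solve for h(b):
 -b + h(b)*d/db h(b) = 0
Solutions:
 h(b) = -sqrt(C1 + b^2)
 h(b) = sqrt(C1 + b^2)


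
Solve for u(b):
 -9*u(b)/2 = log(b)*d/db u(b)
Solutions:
 u(b) = C1*exp(-9*li(b)/2)


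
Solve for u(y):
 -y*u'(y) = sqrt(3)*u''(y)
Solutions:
 u(y) = C1 + C2*erf(sqrt(2)*3^(3/4)*y/6)


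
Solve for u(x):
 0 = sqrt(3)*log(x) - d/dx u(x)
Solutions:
 u(x) = C1 + sqrt(3)*x*log(x) - sqrt(3)*x


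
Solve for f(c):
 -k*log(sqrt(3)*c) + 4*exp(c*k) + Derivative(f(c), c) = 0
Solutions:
 f(c) = C1 + c*k*log(c) + c*k*(-1 + log(3)/2) + Piecewise((-4*exp(c*k)/k, Ne(k, 0)), (-4*c, True))


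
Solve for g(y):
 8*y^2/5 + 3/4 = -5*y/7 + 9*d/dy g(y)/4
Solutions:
 g(y) = C1 + 32*y^3/135 + 10*y^2/63 + y/3


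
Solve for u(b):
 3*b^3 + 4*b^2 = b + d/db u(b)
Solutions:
 u(b) = C1 + 3*b^4/4 + 4*b^3/3 - b^2/2


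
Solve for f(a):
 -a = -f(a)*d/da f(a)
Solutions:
 f(a) = -sqrt(C1 + a^2)
 f(a) = sqrt(C1 + a^2)


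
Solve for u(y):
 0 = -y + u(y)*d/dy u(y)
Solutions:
 u(y) = -sqrt(C1 + y^2)
 u(y) = sqrt(C1 + y^2)


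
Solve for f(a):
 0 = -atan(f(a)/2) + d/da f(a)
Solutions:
 Integral(1/atan(_y/2), (_y, f(a))) = C1 + a


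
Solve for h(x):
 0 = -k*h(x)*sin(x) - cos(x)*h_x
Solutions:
 h(x) = C1*exp(k*log(cos(x)))


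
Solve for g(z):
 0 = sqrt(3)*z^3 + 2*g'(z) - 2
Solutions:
 g(z) = C1 - sqrt(3)*z^4/8 + z


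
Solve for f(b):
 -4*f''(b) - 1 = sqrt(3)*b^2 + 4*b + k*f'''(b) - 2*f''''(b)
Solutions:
 f(b) = C1 + C2*b + C3*exp(b*(k - sqrt(k^2 + 32))/4) + C4*exp(b*(k + sqrt(k^2 + 32))/4) - sqrt(3)*b^4/48 + b^3*(sqrt(3)*k - 8)/48 + b^2*(-sqrt(3)*k^2 + 8*k - 8*sqrt(3) - 8)/64


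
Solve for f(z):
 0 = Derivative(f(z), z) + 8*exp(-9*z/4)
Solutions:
 f(z) = C1 + 32*exp(-9*z/4)/9


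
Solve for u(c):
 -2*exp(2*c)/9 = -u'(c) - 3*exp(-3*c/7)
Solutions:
 u(c) = C1 + exp(2*c)/9 + 7*exp(-3*c/7)


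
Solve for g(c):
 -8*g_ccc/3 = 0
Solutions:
 g(c) = C1 + C2*c + C3*c^2


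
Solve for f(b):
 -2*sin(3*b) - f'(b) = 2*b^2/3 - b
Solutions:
 f(b) = C1 - 2*b^3/9 + b^2/2 + 2*cos(3*b)/3


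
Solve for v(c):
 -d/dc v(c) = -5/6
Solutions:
 v(c) = C1 + 5*c/6


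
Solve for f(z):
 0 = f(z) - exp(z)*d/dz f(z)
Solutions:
 f(z) = C1*exp(-exp(-z))


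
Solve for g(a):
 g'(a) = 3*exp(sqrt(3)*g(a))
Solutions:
 g(a) = sqrt(3)*(2*log(-1/(C1 + 3*a)) - log(3))/6


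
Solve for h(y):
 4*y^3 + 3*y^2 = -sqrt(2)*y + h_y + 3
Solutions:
 h(y) = C1 + y^4 + y^3 + sqrt(2)*y^2/2 - 3*y


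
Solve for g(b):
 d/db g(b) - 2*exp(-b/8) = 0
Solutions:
 g(b) = C1 - 16*exp(-b/8)


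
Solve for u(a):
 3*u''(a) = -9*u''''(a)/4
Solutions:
 u(a) = C1 + C2*a + C3*sin(2*sqrt(3)*a/3) + C4*cos(2*sqrt(3)*a/3)


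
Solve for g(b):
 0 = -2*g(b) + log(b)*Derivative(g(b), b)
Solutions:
 g(b) = C1*exp(2*li(b))


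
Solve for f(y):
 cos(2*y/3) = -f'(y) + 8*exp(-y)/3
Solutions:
 f(y) = C1 - 3*sin(2*y/3)/2 - 8*exp(-y)/3


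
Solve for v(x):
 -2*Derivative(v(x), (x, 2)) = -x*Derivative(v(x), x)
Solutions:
 v(x) = C1 + C2*erfi(x/2)


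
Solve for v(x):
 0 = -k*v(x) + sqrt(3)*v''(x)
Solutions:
 v(x) = C1*exp(-3^(3/4)*sqrt(k)*x/3) + C2*exp(3^(3/4)*sqrt(k)*x/3)


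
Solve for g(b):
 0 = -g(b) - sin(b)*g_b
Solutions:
 g(b) = C1*sqrt(cos(b) + 1)/sqrt(cos(b) - 1)


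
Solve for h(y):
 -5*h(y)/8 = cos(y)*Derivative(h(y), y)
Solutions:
 h(y) = C1*(sin(y) - 1)^(5/16)/(sin(y) + 1)^(5/16)


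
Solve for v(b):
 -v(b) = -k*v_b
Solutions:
 v(b) = C1*exp(b/k)


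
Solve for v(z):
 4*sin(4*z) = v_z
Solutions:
 v(z) = C1 - cos(4*z)


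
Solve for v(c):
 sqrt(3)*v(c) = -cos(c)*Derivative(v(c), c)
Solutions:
 v(c) = C1*(sin(c) - 1)^(sqrt(3)/2)/(sin(c) + 1)^(sqrt(3)/2)


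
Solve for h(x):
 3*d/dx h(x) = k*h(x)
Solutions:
 h(x) = C1*exp(k*x/3)


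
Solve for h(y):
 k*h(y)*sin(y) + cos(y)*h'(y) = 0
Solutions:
 h(y) = C1*exp(k*log(cos(y)))


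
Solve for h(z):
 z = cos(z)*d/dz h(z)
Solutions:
 h(z) = C1 + Integral(z/cos(z), z)


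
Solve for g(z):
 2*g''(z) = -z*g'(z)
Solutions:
 g(z) = C1 + C2*erf(z/2)


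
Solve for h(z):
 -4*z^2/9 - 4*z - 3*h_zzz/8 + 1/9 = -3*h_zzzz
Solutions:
 h(z) = C1 + C2*z + C3*z^2 + C4*exp(z/8) - 8*z^5/405 - 100*z^4/81 - 3196*z^3/81


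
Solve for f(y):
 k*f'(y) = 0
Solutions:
 f(y) = C1


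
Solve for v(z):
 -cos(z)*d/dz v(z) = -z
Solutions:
 v(z) = C1 + Integral(z/cos(z), z)


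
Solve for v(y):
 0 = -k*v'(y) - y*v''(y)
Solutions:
 v(y) = C1 + y^(1 - re(k))*(C2*sin(log(y)*Abs(im(k))) + C3*cos(log(y)*im(k)))


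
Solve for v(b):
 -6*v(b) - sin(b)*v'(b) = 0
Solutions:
 v(b) = C1*(cos(b)^3 + 3*cos(b)^2 + 3*cos(b) + 1)/(cos(b)^3 - 3*cos(b)^2 + 3*cos(b) - 1)


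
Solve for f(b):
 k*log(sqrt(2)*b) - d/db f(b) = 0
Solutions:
 f(b) = C1 + b*k*log(b) - b*k + b*k*log(2)/2


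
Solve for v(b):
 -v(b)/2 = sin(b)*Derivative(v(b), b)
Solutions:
 v(b) = C1*(cos(b) + 1)^(1/4)/(cos(b) - 1)^(1/4)


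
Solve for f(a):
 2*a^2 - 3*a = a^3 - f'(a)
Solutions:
 f(a) = C1 + a^4/4 - 2*a^3/3 + 3*a^2/2


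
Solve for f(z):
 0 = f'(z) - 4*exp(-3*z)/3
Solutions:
 f(z) = C1 - 4*exp(-3*z)/9


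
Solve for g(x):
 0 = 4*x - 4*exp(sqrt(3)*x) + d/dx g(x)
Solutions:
 g(x) = C1 - 2*x^2 + 4*sqrt(3)*exp(sqrt(3)*x)/3


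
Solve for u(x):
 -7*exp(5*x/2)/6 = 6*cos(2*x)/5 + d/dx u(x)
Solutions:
 u(x) = C1 - 7*exp(5*x/2)/15 - 3*sin(2*x)/5


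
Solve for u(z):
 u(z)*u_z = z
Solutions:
 u(z) = -sqrt(C1 + z^2)
 u(z) = sqrt(C1 + z^2)


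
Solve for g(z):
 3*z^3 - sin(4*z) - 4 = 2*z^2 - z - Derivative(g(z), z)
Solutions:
 g(z) = C1 - 3*z^4/4 + 2*z^3/3 - z^2/2 + 4*z - cos(4*z)/4


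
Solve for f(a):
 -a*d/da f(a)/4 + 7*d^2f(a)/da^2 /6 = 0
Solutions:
 f(a) = C1 + C2*erfi(sqrt(21)*a/14)


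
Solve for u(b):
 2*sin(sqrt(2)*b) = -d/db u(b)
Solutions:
 u(b) = C1 + sqrt(2)*cos(sqrt(2)*b)


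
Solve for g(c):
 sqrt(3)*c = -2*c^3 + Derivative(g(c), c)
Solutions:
 g(c) = C1 + c^4/2 + sqrt(3)*c^2/2


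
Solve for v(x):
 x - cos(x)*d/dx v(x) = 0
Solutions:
 v(x) = C1 + Integral(x/cos(x), x)


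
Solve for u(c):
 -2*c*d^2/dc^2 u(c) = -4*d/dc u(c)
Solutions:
 u(c) = C1 + C2*c^3


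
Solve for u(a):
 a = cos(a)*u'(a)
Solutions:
 u(a) = C1 + Integral(a/cos(a), a)


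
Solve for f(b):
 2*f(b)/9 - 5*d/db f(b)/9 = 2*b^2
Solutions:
 f(b) = C1*exp(2*b/5) + 9*b^2 + 45*b + 225/2


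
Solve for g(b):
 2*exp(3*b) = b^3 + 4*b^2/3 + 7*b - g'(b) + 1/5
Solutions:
 g(b) = C1 + b^4/4 + 4*b^3/9 + 7*b^2/2 + b/5 - 2*exp(3*b)/3


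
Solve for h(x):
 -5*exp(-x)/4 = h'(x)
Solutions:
 h(x) = C1 + 5*exp(-x)/4


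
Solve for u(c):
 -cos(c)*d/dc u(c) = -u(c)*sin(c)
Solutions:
 u(c) = C1/cos(c)


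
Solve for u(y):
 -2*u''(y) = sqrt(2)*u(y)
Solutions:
 u(y) = C1*sin(2^(3/4)*y/2) + C2*cos(2^(3/4)*y/2)


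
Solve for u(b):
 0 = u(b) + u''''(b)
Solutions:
 u(b) = (C1*sin(sqrt(2)*b/2) + C2*cos(sqrt(2)*b/2))*exp(-sqrt(2)*b/2) + (C3*sin(sqrt(2)*b/2) + C4*cos(sqrt(2)*b/2))*exp(sqrt(2)*b/2)


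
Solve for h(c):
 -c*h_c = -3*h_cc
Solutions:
 h(c) = C1 + C2*erfi(sqrt(6)*c/6)


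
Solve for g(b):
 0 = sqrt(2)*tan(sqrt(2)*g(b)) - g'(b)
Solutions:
 g(b) = sqrt(2)*(pi - asin(C1*exp(2*b)))/2
 g(b) = sqrt(2)*asin(C1*exp(2*b))/2


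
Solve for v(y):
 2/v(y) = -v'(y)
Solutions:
 v(y) = -sqrt(C1 - 4*y)
 v(y) = sqrt(C1 - 4*y)


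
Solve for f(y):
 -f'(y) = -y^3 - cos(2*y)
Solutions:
 f(y) = C1 + y^4/4 + sin(2*y)/2


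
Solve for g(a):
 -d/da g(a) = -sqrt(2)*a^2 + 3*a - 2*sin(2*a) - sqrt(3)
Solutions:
 g(a) = C1 + sqrt(2)*a^3/3 - 3*a^2/2 + sqrt(3)*a - cos(2*a)


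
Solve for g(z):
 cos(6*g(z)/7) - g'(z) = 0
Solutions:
 -z - 7*log(sin(6*g(z)/7) - 1)/12 + 7*log(sin(6*g(z)/7) + 1)/12 = C1


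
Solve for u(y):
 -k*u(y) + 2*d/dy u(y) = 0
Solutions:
 u(y) = C1*exp(k*y/2)


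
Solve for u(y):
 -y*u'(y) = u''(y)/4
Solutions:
 u(y) = C1 + C2*erf(sqrt(2)*y)


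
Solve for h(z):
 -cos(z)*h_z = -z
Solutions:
 h(z) = C1 + Integral(z/cos(z), z)


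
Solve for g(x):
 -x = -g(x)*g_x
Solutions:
 g(x) = -sqrt(C1 + x^2)
 g(x) = sqrt(C1 + x^2)


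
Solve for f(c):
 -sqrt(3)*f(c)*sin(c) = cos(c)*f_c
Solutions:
 f(c) = C1*cos(c)^(sqrt(3))


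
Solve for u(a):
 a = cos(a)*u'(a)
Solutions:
 u(a) = C1 + Integral(a/cos(a), a)


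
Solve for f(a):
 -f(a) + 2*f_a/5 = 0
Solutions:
 f(a) = C1*exp(5*a/2)


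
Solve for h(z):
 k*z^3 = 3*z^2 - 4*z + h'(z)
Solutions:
 h(z) = C1 + k*z^4/4 - z^3 + 2*z^2


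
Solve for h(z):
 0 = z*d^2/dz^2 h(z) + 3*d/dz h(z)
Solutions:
 h(z) = C1 + C2/z^2


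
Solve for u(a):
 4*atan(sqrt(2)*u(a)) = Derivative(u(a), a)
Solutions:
 Integral(1/atan(sqrt(2)*_y), (_y, u(a))) = C1 + 4*a


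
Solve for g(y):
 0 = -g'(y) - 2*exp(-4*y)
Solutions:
 g(y) = C1 + exp(-4*y)/2


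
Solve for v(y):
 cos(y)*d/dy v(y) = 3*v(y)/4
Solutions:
 v(y) = C1*(sin(y) + 1)^(3/8)/(sin(y) - 1)^(3/8)


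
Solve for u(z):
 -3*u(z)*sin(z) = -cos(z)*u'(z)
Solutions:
 u(z) = C1/cos(z)^3


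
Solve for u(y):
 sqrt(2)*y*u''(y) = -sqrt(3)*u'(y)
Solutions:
 u(y) = C1 + C2*y^(1 - sqrt(6)/2)


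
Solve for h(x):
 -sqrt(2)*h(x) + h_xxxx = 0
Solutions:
 h(x) = C1*exp(-2^(1/8)*x) + C2*exp(2^(1/8)*x) + C3*sin(2^(1/8)*x) + C4*cos(2^(1/8)*x)


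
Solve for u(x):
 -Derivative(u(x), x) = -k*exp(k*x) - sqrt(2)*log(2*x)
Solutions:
 u(x) = C1 + sqrt(2)*x*log(x) + sqrt(2)*x*(-1 + log(2)) + exp(k*x)


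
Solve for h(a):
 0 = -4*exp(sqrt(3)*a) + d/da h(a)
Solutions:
 h(a) = C1 + 4*sqrt(3)*exp(sqrt(3)*a)/3


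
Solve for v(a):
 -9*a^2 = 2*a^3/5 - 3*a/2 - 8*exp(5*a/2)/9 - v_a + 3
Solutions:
 v(a) = C1 + a^4/10 + 3*a^3 - 3*a^2/4 + 3*a - 16*exp(5*a/2)/45


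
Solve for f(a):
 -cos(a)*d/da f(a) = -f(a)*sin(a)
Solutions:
 f(a) = C1/cos(a)


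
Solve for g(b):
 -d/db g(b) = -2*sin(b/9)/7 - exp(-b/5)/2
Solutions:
 g(b) = C1 - 18*cos(b/9)/7 - 5*exp(-b/5)/2


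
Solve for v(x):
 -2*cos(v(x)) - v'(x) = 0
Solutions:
 v(x) = pi - asin((C1 + exp(4*x))/(C1 - exp(4*x)))
 v(x) = asin((C1 + exp(4*x))/(C1 - exp(4*x)))


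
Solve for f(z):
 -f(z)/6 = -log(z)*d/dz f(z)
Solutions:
 f(z) = C1*exp(li(z)/6)


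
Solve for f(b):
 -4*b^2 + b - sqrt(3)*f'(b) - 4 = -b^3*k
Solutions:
 f(b) = C1 + sqrt(3)*b^4*k/12 - 4*sqrt(3)*b^3/9 + sqrt(3)*b^2/6 - 4*sqrt(3)*b/3


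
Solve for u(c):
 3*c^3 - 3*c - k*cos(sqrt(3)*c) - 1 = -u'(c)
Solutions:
 u(c) = C1 - 3*c^4/4 + 3*c^2/2 + c + sqrt(3)*k*sin(sqrt(3)*c)/3


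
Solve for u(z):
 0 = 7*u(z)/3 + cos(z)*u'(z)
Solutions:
 u(z) = C1*(sin(z) - 1)^(7/6)/(sin(z) + 1)^(7/6)


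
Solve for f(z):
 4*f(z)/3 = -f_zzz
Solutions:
 f(z) = C3*exp(-6^(2/3)*z/3) + (C1*sin(2^(2/3)*3^(1/6)*z/2) + C2*cos(2^(2/3)*3^(1/6)*z/2))*exp(6^(2/3)*z/6)


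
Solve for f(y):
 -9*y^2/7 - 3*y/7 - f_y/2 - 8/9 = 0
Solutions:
 f(y) = C1 - 6*y^3/7 - 3*y^2/7 - 16*y/9


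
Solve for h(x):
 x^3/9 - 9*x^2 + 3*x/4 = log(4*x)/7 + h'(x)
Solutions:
 h(x) = C1 + x^4/36 - 3*x^3 + 3*x^2/8 - x*log(x)/7 - 2*x*log(2)/7 + x/7


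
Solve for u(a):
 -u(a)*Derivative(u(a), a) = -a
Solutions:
 u(a) = -sqrt(C1 + a^2)
 u(a) = sqrt(C1 + a^2)


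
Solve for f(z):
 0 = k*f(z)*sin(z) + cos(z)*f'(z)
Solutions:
 f(z) = C1*exp(k*log(cos(z)))


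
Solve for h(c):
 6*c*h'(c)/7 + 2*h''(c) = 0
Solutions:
 h(c) = C1 + C2*erf(sqrt(42)*c/14)


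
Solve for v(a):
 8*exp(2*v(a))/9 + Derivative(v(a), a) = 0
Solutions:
 v(a) = log(-1/(C1 - 8*a))/2 - log(2)/2 + log(3)
 v(a) = log(-sqrt(1/(C1 + 8*a))) - log(2)/2 + log(3)


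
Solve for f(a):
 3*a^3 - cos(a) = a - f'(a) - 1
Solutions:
 f(a) = C1 - 3*a^4/4 + a^2/2 - a + sin(a)
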